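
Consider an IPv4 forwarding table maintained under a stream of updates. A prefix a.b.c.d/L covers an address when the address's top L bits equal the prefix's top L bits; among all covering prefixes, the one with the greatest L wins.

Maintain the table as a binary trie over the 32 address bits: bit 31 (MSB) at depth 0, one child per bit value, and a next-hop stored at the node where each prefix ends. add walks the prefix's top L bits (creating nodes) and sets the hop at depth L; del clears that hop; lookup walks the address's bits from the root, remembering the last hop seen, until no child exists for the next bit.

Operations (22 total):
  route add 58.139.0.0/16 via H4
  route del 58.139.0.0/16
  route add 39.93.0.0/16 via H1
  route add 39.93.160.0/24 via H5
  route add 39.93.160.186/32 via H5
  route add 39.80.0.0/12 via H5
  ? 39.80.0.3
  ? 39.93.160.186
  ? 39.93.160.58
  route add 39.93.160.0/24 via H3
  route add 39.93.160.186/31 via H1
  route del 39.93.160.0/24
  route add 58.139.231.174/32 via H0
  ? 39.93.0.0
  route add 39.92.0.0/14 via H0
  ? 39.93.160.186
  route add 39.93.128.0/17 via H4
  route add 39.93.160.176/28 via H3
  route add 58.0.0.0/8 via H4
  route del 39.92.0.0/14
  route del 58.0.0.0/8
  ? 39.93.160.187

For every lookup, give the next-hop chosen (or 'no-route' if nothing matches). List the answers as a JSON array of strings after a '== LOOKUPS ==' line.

Process each operation:
  add 58.139.0.0/16 -> H4 at depth 16
  del 58.139.0.0/16 (clear depth 16)
  add 39.93.0.0/16 -> H1 at depth 16
  add 39.93.160.0/24 -> H5 at depth 24
  add 39.93.160.186/32 -> H5 at depth 32
  add 39.80.0.0/12 -> H5 at depth 12
  ? 39.80.0.3  path d0:-→d1:-→d2:-→d3:-→d4:-→d5:-→d6:-→d7:-→d8:-→d9:-→d10:-→d11:-→d12:H5  best=H5
  ? 39.93.160.186  path d0:-→d1:-→d2:-→d3:-→d4:-→d5:-→d6:-→d7:-→d8:-→d9:-→d10:-→d11:-→d12:H5→d13:-→d14:-→d15:-→d16:H1→d17:-→d18:-→d19:-→d20:-→d21:-→d22:-→d23:-→d24:H5→d25:-→d26:-→d27:-→d28:-→d29:-→d30:-→d31:-→d32:H5  best=H5
  ? 39.93.160.58  path d0:-→d1:-→d2:-→d3:-→d4:-→d5:-→d6:-→d7:-→d8:-→d9:-→d10:-→d11:-→d12:H5→d13:-→d14:-→d15:-→d16:H1→d17:-→d18:-→d19:-→d20:-→d21:-→d22:-→d23:-→d24:H5  best=H5
  add 39.93.160.0/24 -> H3 at depth 24
  add 39.93.160.186/31 -> H1 at depth 31
  del 39.93.160.0/24 (clear depth 24)
  add 58.139.231.174/32 -> H0 at depth 32
  ? 39.93.0.0  path d0:-→d1:-→d2:-→d3:-→d4:-→d5:-→d6:-→d7:-→d8:-→d9:-→d10:-→d11:-→d12:H5→d13:-→d14:-→d15:-→d16:H1  best=H1
  add 39.92.0.0/14 -> H0 at depth 14
  ? 39.93.160.186  path d0:-→d1:-→d2:-→d3:-→d4:-→d5:-→d6:-→d7:-→d8:-→d9:-→d10:-→d11:-→d12:H5→d13:-→d14:H0→d15:-→d16:H1→d17:-→d18:-→d19:-→d20:-→d21:-→d22:-→d23:-→d24:-→d25:-→d26:-→d27:-→d28:-→d29:-→d30:-→d31:H1→d32:H5  best=H5
  add 39.93.128.0/17 -> H4 at depth 17
  add 39.93.160.176/28 -> H3 at depth 28
  add 58.0.0.0/8 -> H4 at depth 8
  del 39.92.0.0/14 (clear depth 14)
  del 58.0.0.0/8 (clear depth 8)
  ? 39.93.160.187  path d0:-→d1:-→d2:-→d3:-→d4:-→d5:-→d6:-→d7:-→d8:-→d9:-→d10:-→d11:-→d12:H5→d13:-→d14:-→d15:-→d16:H1→d17:H4→d18:-→d19:-→d20:-→d21:-→d22:-→d23:-→d24:-→d25:-→d26:-→d27:-→d28:H3→d29:-→d30:-→d31:H1  best=H1

== LOOKUPS ==
["H5","H5","H5","H1","H5","H1"]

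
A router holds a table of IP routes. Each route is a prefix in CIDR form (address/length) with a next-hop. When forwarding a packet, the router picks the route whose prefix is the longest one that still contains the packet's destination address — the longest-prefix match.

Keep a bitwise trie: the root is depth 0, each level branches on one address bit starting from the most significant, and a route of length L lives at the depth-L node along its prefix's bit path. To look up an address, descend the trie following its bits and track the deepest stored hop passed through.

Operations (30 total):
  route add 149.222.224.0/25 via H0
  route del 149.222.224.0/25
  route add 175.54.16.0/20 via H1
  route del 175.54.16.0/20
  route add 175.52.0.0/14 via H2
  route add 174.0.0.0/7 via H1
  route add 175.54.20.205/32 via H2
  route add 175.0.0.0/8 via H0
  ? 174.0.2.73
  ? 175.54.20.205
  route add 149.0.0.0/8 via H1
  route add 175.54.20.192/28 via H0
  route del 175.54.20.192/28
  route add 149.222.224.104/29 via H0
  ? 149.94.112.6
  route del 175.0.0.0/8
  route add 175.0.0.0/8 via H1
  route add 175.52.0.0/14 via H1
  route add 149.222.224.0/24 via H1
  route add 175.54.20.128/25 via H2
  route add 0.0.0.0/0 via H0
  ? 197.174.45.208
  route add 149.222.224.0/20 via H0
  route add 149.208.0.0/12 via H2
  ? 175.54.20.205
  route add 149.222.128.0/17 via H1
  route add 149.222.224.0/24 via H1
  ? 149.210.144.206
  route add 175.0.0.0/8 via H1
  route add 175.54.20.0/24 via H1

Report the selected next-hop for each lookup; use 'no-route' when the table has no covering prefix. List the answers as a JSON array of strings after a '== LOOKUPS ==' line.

Apply in order:
  + 149.222.224.0/25 (H0) depth=25
  del 149.222.224.0/25 (clear depth 25)
  + 175.54.16.0/20 (H1) depth=20
  del 175.54.16.0/20 (clear depth 20)
  + 175.52.0.0/14 (H2) depth=14
  + 174.0.0.0/7 (H1) depth=7
  + 175.54.20.205/32 (H2) depth=32
  + 175.0.0.0/8 (H0) depth=8
  Q 174.0.2.73: descend 1010111 ; hops seen [H1] ; pick H1
  Q 175.54.20.205: descend 10101111001101100001010011001101 ; hops seen [H1,H0,H2,H2] ; pick H2
  + 149.0.0.0/8 (H1) depth=8
  + 175.54.20.192/28 (H0) depth=28
  del 175.54.20.192/28 (clear depth 28)
  + 149.222.224.104/29 (H0) depth=29
  Q 149.94.112.6: descend 10010101 ; hops seen [H1] ; pick H1
  del 175.0.0.0/8 (clear depth 8)
  + 175.0.0.0/8 (H1) depth=8
  + 175.52.0.0/14 (H1) depth=14
  + 149.222.224.0/24 (H1) depth=24
  + 175.54.20.128/25 (H2) depth=25
  + 0.0.0.0/0 (H0) depth=0
  Q 197.174.45.208: descend 1 ; hops seen [H0] ; pick H0
  + 149.222.224.0/20 (H0) depth=20
  + 149.208.0.0/12 (H2) depth=12
  Q 175.54.20.205: descend 10101111001101100001010011001101 ; hops seen [H0,H1,H1,H1,H2,H2] ; pick H2
  + 149.222.128.0/17 (H1) depth=17
  + 149.222.224.0/24 (H1) depth=24
  Q 149.210.144.206: descend 100101011101 ; hops seen [H0,H1,H2] ; pick H2
  + 175.0.0.0/8 (H1) depth=8
  + 175.54.20.0/24 (H1) depth=24

== LOOKUPS ==
["H1","H2","H1","H0","H2","H2"]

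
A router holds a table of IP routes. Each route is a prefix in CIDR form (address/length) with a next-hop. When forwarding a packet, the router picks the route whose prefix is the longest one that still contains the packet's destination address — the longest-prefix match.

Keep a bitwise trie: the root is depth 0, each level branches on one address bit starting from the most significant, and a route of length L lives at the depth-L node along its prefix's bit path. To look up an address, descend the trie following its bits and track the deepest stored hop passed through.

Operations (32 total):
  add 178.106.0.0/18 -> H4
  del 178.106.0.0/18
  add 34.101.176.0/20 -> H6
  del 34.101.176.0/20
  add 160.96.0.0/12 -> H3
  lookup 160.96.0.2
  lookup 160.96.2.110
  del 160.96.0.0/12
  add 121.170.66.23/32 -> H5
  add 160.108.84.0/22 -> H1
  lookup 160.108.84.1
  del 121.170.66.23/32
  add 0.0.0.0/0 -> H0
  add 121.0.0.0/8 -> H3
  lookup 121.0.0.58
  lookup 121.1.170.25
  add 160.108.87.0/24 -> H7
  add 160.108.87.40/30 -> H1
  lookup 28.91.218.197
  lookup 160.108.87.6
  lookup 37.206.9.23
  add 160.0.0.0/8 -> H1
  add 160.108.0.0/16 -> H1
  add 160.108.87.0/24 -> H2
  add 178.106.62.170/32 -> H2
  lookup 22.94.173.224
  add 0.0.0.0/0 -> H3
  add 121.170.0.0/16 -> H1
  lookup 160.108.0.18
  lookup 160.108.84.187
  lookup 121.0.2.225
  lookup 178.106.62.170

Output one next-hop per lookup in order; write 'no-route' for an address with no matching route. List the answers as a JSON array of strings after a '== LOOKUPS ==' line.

Trace:
  add 178.106.0.0/18 -> H4 at depth 18
  del 178.106.0.0/18 (clear depth 18)
  add 34.101.176.0/20 -> H6 at depth 20
  del 34.101.176.0/20 (clear depth 20)
  add 160.96.0.0/12 -> H3 at depth 12
  Q 160.96.0.2: descend 101000000110 ; hops seen [H3] ; pick H3
  Q 160.96.2.110: descend 101000000110 ; hops seen [H3] ; pick H3
  del 160.96.0.0/12 (clear depth 12)
  add 121.170.66.23/32 -> H5 at depth 32
  add 160.108.84.0/22 -> H1 at depth 22
  Q 160.108.84.1: descend 1010000001101100010101 ; hops seen [H1] ; pick H1
  del 121.170.66.23/32 (clear depth 32)
  add 0.0.0.0/0 -> H0 at depth 0
  add 121.0.0.0/8 -> H3 at depth 8
  Q 121.0.0.58: descend 01111001 ; hops seen [H0,H3] ; pick H3
  Q 121.1.170.25: descend 01111001 ; hops seen [H0,H3] ; pick H3
  add 160.108.87.0/24 -> H7 at depth 24
  add 160.108.87.40/30 -> H1 at depth 30
  Q 28.91.218.197: descend 00 ; hops seen [H0] ; pick H0
  Q 160.108.87.6: descend 10100000011011000101011100 ; hops seen [H0,H1,H7] ; pick H7
  Q 37.206.9.23: descend 00100 ; hops seen [H0] ; pick H0
  add 160.0.0.0/8 -> H1 at depth 8
  add 160.108.0.0/16 -> H1 at depth 16
  add 160.108.87.0/24 -> H2 at depth 24
  add 178.106.62.170/32 -> H2 at depth 32
  Q 22.94.173.224: descend 00 ; hops seen [H0] ; pick H0
  add 0.0.0.0/0 -> H3 at depth 0
  add 121.170.0.0/16 -> H1 at depth 16
  Q 160.108.0.18: descend 10100000011011000 ; hops seen [H3,H1,H1] ; pick H1
  Q 160.108.84.187: descend 1010000001101100010101 ; hops seen [H3,H1,H1,H1] ; pick H1
  Q 121.0.2.225: descend 01111001 ; hops seen [H3,H3] ; pick H3
  Q 178.106.62.170: descend 10110010011010100011111010101010 ; hops seen [H3,H2] ; pick H2

== LOOKUPS ==
["H3","H3","H1","H3","H3","H0","H7","H0","H0","H1","H1","H3","H2"]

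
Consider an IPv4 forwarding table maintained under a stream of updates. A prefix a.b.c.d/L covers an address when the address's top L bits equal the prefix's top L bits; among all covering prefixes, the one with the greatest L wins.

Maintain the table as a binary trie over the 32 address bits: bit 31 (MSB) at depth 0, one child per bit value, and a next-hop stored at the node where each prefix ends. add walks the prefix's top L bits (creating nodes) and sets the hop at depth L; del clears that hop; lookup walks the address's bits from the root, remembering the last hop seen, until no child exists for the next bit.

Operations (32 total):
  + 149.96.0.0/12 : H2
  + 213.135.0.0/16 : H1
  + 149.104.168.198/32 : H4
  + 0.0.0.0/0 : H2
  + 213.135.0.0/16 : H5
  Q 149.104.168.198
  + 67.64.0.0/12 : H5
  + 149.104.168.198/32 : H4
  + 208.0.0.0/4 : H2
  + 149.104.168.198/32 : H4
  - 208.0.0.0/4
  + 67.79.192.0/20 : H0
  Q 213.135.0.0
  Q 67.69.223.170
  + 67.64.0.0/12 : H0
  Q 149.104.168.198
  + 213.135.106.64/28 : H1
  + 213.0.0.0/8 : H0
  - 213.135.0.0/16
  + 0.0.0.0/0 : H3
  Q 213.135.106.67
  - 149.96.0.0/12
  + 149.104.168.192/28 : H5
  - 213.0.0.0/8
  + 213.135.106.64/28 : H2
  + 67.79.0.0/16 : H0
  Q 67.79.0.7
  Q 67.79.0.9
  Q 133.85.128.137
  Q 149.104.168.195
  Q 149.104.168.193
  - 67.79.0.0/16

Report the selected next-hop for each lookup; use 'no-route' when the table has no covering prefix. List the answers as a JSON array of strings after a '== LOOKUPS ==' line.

Trace:
  add 149.96.0.0/12 -> H2 at depth 12
  add 213.135.0.0/16 -> H1 at depth 16
  add 149.104.168.198/32 -> H4 at depth 32
  add 0.0.0.0/0 -> H2 at depth 0
  add 213.135.0.0/16 -> H5 at depth 16
  ? 149.104.168.198  path d0:H2→d1:-→d2:-→d3:-→d4:-→d5:-→d6:-→d7:-→d8:-→d9:-→d10:-→d11:-→d12:H2→d13:-→d14:-→d15:-→d16:-→d17:-→d18:-→d19:-→d20:-→d21:-→d22:-→d23:-→d24:-→d25:-→d26:-→d27:-→d28:-→d29:-→d30:-→d31:-→d32:H4  best=H4
  add 67.64.0.0/12 -> H5 at depth 12
  add 149.104.168.198/32 -> H4 at depth 32
  add 208.0.0.0/4 -> H2 at depth 4
  add 149.104.168.198/32 -> H4 at depth 32
  del 208.0.0.0/4 (clear depth 4)
  add 67.79.192.0/20 -> H0 at depth 20
  ? 213.135.0.0  path d0:H2→d1:-→d2:-→d3:-→d4:-→d5:-→d6:-→d7:-→d8:-→d9:-→d10:-→d11:-→d12:-→d13:-→d14:-→d15:-→d16:H5  best=H5
  ? 67.69.223.170  path d0:H2→d1:-→d2:-→d3:-→d4:-→d5:-→d6:-→d7:-→d8:-→d9:-→d10:-→d11:-→d12:H5  best=H5
  add 67.64.0.0/12 -> H0 at depth 12
  ? 149.104.168.198  path d0:H2→d1:-→d2:-→d3:-→d4:-→d5:-→d6:-→d7:-→d8:-→d9:-→d10:-→d11:-→d12:H2→d13:-→d14:-→d15:-→d16:-→d17:-→d18:-→d19:-→d20:-→d21:-→d22:-→d23:-→d24:-→d25:-→d26:-→d27:-→d28:-→d29:-→d30:-→d31:-→d32:H4  best=H4
  add 213.135.106.64/28 -> H1 at depth 28
  add 213.0.0.0/8 -> H0 at depth 8
  del 213.135.0.0/16 (clear depth 16)
  add 0.0.0.0/0 -> H3 at depth 0
  ? 213.135.106.67  path d0:H3→d1:-→d2:-→d3:-→d4:-→d5:-→d6:-→d7:-→d8:H0→d9:-→d10:-→d11:-→d12:-→d13:-→d14:-→d15:-→d16:-→d17:-→d18:-→d19:-→d20:-→d21:-→d22:-→d23:-→d24:-→d25:-→d26:-→d27:-→d28:H1  best=H1
  del 149.96.0.0/12 (clear depth 12)
  add 149.104.168.192/28 -> H5 at depth 28
  del 213.0.0.0/8 (clear depth 8)
  add 213.135.106.64/28 -> H2 at depth 28
  add 67.79.0.0/16 -> H0 at depth 16
  ? 67.79.0.7  path d0:H3→d1:-→d2:-→d3:-→d4:-→d5:-→d6:-→d7:-→d8:-→d9:-→d10:-→d11:-→d12:H0→d13:-→d14:-→d15:-→d16:H0  best=H0
  ? 67.79.0.9  path d0:H3→d1:-→d2:-→d3:-→d4:-→d5:-→d6:-→d7:-→d8:-→d9:-→d10:-→d11:-→d12:H0→d13:-→d14:-→d15:-→d16:H0  best=H0
  ? 133.85.128.137  path d0:H3→d1:-→d2:-→d3:-  best=H3
  ? 149.104.168.195  path d0:H3→d1:-→d2:-→d3:-→d4:-→d5:-→d6:-→d7:-→d8:-→d9:-→d10:-→d11:-→d12:-→d13:-→d14:-→d15:-→d16:-→d17:-→d18:-→d19:-→d20:-→d21:-→d22:-→d23:-→d24:-→d25:-→d26:-→d27:-→d28:H5→d29:-  best=H5
  ? 149.104.168.193  path d0:H3→d1:-→d2:-→d3:-→d4:-→d5:-→d6:-→d7:-→d8:-→d9:-→d10:-→d11:-→d12:-→d13:-→d14:-→d15:-→d16:-→d17:-→d18:-→d19:-→d20:-→d21:-→d22:-→d23:-→d24:-→d25:-→d26:-→d27:-→d28:H5→d29:-  best=H5
  del 67.79.0.0/16 (clear depth 16)

== LOOKUPS ==
["H4","H5","H5","H4","H1","H0","H0","H3","H5","H5"]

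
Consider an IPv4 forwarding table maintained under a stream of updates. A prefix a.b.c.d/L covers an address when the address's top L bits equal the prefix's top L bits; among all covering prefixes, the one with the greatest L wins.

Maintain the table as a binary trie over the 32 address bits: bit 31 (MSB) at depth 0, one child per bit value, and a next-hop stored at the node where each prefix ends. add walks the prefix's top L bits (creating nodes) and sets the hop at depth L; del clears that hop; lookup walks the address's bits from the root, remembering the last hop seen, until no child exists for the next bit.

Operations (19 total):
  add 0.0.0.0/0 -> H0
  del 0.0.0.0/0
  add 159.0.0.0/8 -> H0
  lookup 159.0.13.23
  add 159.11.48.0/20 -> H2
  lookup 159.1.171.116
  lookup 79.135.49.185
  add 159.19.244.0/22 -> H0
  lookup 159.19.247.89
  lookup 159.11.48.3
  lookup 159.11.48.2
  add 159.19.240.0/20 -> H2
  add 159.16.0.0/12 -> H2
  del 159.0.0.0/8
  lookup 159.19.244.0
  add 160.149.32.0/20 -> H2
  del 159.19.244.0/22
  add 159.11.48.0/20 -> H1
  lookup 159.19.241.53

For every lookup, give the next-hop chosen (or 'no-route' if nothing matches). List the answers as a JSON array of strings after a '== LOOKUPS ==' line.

Trace:
  add 0.0.0.0/0 -> H0 at depth 0
  - 0.0.0.0/0 clear@0
  add 159.0.0.0/8 -> H0 at depth 8
  ? 159.0.13.23  path d0:-→d1:-→d2:-→d3:-→d4:-→d5:-→d6:-→d7:-→d8:H0  best=H0
  add 159.11.48.0/20 -> H2 at depth 20
  ? 159.1.171.116  path d0:-→d1:-→d2:-→d3:-→d4:-→d5:-→d6:-→d7:-→d8:H0→d9:-→d10:-→d11:-→d12:-  best=H0
  ? 79.135.49.185  path d0:-  best=no-route
  add 159.19.244.0/22 -> H0 at depth 22
  ? 159.19.247.89  path d0:-→d1:-→d2:-→d3:-→d4:-→d5:-→d6:-→d7:-→d8:H0→d9:-→d10:-→d11:-→d12:-→d13:-→d14:-→d15:-→d16:-→d17:-→d18:-→d19:-→d20:-→d21:-→d22:H0  best=H0
  ? 159.11.48.3  path d0:-→d1:-→d2:-→d3:-→d4:-→d5:-→d6:-→d7:-→d8:H0→d9:-→d10:-→d11:-→d12:-→d13:-→d14:-→d15:-→d16:-→d17:-→d18:-→d19:-→d20:H2  best=H2
  ? 159.11.48.2  path d0:-→d1:-→d2:-→d3:-→d4:-→d5:-→d6:-→d7:-→d8:H0→d9:-→d10:-→d11:-→d12:-→d13:-→d14:-→d15:-→d16:-→d17:-→d18:-→d19:-→d20:H2  best=H2
  add 159.19.240.0/20 -> H2 at depth 20
  add 159.16.0.0/12 -> H2 at depth 12
  - 159.0.0.0/8 clear@8
  ? 159.19.244.0  path d0:-→d1:-→d2:-→d3:-→d4:-→d5:-→d6:-→d7:-→d8:-→d9:-→d10:-→d11:-→d12:H2→d13:-→d14:-→d15:-→d16:-→d17:-→d18:-→d19:-→d20:H2→d21:-→d22:H0  best=H0
  add 160.149.32.0/20 -> H2 at depth 20
  - 159.19.244.0/22 clear@22
  add 159.11.48.0/20 -> H1 at depth 20
  ? 159.19.241.53  path d0:-→d1:-→d2:-→d3:-→d4:-→d5:-→d6:-→d7:-→d8:-→d9:-→d10:-→d11:-→d12:H2→d13:-→d14:-→d15:-→d16:-→d17:-→d18:-→d19:-→d20:H2→d21:-  best=H2

== LOOKUPS ==
["H0","H0","no-route","H0","H2","H2","H0","H2"]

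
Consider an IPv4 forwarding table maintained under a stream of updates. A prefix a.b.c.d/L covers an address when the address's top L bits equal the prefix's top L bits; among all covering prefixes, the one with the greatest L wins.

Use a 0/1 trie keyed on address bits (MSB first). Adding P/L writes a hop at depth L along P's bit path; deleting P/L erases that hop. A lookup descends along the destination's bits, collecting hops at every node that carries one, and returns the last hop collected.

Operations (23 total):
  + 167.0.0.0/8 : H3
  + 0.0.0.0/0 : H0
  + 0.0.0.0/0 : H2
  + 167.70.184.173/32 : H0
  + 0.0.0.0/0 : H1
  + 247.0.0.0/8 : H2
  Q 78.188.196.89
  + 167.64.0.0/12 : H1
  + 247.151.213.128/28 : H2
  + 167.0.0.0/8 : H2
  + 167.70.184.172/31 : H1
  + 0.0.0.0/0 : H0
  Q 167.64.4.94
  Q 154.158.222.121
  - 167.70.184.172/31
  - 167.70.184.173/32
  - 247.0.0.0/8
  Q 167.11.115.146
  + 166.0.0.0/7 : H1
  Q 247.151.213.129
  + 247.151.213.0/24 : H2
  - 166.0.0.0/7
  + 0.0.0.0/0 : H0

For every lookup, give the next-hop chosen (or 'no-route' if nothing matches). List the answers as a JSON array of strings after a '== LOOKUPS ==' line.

Apply in order:
  add 167.0.0.0/8 -> H3 at depth 8
  add 0.0.0.0/0 -> H0 at depth 0
  add 0.0.0.0/0 -> H2 at depth 0
  add 167.70.184.173/32 -> H0 at depth 32
  add 0.0.0.0/0 -> H1 at depth 0
  add 247.0.0.0/8 -> H2 at depth 8
  Q 78.188.196.89: descend ε ; hops seen [H1] ; pick H1
  add 167.64.0.0/12 -> H1 at depth 12
  add 247.151.213.128/28 -> H2 at depth 28
  add 167.0.0.0/8 -> H2 at depth 8
  add 167.70.184.172/31 -> H1 at depth 31
  add 0.0.0.0/0 -> H0 at depth 0
  Q 167.64.4.94: descend 1010011101000 ; hops seen [H0,H2,H1] ; pick H1
  Q 154.158.222.121: descend 10 ; hops seen [H0] ; pick H0
  - 167.70.184.172/31 clear@31
  - 167.70.184.173/32 clear@32
  - 247.0.0.0/8 clear@8
  Q 167.11.115.146: descend 101001110 ; hops seen [H0,H2] ; pick H2
  add 166.0.0.0/7 -> H1 at depth 7
  Q 247.151.213.129: descend 1111011110010111110101011000 ; hops seen [H0,H2] ; pick H2
  add 247.151.213.0/24 -> H2 at depth 24
  - 166.0.0.0/7 clear@7
  add 0.0.0.0/0 -> H0 at depth 0

== LOOKUPS ==
["H1","H1","H0","H2","H2"]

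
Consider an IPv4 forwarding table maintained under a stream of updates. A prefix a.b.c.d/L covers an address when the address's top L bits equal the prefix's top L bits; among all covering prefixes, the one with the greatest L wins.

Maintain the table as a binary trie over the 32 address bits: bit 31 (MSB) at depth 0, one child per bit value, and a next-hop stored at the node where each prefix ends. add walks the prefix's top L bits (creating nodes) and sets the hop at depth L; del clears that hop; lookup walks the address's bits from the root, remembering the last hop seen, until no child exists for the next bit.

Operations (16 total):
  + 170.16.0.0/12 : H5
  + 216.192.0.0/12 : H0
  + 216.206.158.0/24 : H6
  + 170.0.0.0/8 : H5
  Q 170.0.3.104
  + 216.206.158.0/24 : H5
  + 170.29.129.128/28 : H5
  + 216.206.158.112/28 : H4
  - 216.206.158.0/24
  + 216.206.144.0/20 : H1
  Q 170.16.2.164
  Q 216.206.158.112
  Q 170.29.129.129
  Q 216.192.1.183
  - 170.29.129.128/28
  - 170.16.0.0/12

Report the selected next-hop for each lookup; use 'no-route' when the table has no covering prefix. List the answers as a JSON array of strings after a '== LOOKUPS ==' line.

Trace:
  add 170.16.0.0/12 -> H5 at depth 12
  add 216.192.0.0/12 -> H0 at depth 12
  add 216.206.158.0/24 -> H6 at depth 24
  add 170.0.0.0/8 -> H5 at depth 8
  ? 170.0.3.104  path d0:-→d1:-→d2:-→d3:-→d4:-→d5:-→d6:-→d7:-→d8:H5→d9:-→d10:-→d11:-  best=H5
  add 216.206.158.0/24 -> H5 at depth 24
  add 170.29.129.128/28 -> H5 at depth 28
  add 216.206.158.112/28 -> H4 at depth 28
  - 216.206.158.0/24 clear@24
  add 216.206.144.0/20 -> H1 at depth 20
  ? 170.16.2.164  path d0:-→d1:-→d2:-→d3:-→d4:-→d5:-→d6:-→d7:-→d8:H5→d9:-→d10:-→d11:-→d12:H5  best=H5
  ? 216.206.158.112  path d0:-→d1:-→d2:-→d3:-→d4:-→d5:-→d6:-→d7:-→d8:-→d9:-→d10:-→d11:-→d12:H0→d13:-→d14:-→d15:-→d16:-→d17:-→d18:-→d19:-→d20:H1→d21:-→d22:-→d23:-→d24:-→d25:-→d26:-→d27:-→d28:H4  best=H4
  ? 170.29.129.129  path d0:-→d1:-→d2:-→d3:-→d4:-→d5:-→d6:-→d7:-→d8:H5→d9:-→d10:-→d11:-→d12:H5→d13:-→d14:-→d15:-→d16:-→d17:-→d18:-→d19:-→d20:-→d21:-→d22:-→d23:-→d24:-→d25:-→d26:-→d27:-→d28:H5  best=H5
  ? 216.192.1.183  path d0:-→d1:-→d2:-→d3:-→d4:-→d5:-→d6:-→d7:-→d8:-→d9:-→d10:-→d11:-→d12:H0  best=H0
  - 170.29.129.128/28 clear@28
  - 170.16.0.0/12 clear@12

== LOOKUPS ==
["H5","H5","H4","H5","H0"]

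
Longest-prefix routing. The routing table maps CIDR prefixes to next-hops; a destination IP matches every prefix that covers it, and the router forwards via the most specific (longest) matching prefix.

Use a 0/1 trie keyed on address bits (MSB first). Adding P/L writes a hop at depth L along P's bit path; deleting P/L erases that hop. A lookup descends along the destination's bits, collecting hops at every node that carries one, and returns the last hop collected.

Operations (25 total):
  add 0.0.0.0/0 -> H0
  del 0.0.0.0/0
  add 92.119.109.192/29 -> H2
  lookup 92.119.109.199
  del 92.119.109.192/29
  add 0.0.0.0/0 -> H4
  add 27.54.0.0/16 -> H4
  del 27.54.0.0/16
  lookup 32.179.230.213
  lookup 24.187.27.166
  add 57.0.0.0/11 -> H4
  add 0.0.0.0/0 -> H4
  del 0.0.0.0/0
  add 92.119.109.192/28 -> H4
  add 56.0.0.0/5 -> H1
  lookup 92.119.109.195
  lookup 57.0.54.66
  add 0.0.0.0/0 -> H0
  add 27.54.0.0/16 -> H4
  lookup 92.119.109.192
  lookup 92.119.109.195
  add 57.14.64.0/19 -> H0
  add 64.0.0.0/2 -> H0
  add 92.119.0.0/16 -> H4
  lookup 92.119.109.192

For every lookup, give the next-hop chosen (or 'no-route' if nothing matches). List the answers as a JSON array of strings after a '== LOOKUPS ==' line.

Apply in order:
  add 0.0.0.0/0 -> H0 at depth 0
  - 0.0.0.0/0 clear@0
  add 92.119.109.192/29 -> H2 at depth 29
  Q 92.119.109.199: descend 01011100011101110110110111000 ; hops seen [H2] ; pick H2
  - 92.119.109.192/29 clear@29
  add 0.0.0.0/0 -> H4 at depth 0
  add 27.54.0.0/16 -> H4 at depth 16
  - 27.54.0.0/16 clear@16
  Q 32.179.230.213: descend 00 ; hops seen [H4] ; pick H4
  Q 24.187.27.166: descend 000110 ; hops seen [H4] ; pick H4
  add 57.0.0.0/11 -> H4 at depth 11
  add 0.0.0.0/0 -> H4 at depth 0
  - 0.0.0.0/0 clear@0
  add 92.119.109.192/28 -> H4 at depth 28
  add 56.0.0.0/5 -> H1 at depth 5
  Q 92.119.109.195: descend 01011100011101110110110111000 ; hops seen [H4] ; pick H4
  Q 57.0.54.66: descend 00111001000 ; hops seen [H1,H4] ; pick H4
  add 0.0.0.0/0 -> H0 at depth 0
  add 27.54.0.0/16 -> H4 at depth 16
  Q 92.119.109.192: descend 01011100011101110110110111000 ; hops seen [H0,H4] ; pick H4
  Q 92.119.109.195: descend 01011100011101110110110111000 ; hops seen [H0,H4] ; pick H4
  add 57.14.64.0/19 -> H0 at depth 19
  add 64.0.0.0/2 -> H0 at depth 2
  add 92.119.0.0/16 -> H4 at depth 16
  Q 92.119.109.192: descend 01011100011101110110110111000 ; hops seen [H0,H0,H4,H4] ; pick H4

== LOOKUPS ==
["H2","H4","H4","H4","H4","H4","H4","H4"]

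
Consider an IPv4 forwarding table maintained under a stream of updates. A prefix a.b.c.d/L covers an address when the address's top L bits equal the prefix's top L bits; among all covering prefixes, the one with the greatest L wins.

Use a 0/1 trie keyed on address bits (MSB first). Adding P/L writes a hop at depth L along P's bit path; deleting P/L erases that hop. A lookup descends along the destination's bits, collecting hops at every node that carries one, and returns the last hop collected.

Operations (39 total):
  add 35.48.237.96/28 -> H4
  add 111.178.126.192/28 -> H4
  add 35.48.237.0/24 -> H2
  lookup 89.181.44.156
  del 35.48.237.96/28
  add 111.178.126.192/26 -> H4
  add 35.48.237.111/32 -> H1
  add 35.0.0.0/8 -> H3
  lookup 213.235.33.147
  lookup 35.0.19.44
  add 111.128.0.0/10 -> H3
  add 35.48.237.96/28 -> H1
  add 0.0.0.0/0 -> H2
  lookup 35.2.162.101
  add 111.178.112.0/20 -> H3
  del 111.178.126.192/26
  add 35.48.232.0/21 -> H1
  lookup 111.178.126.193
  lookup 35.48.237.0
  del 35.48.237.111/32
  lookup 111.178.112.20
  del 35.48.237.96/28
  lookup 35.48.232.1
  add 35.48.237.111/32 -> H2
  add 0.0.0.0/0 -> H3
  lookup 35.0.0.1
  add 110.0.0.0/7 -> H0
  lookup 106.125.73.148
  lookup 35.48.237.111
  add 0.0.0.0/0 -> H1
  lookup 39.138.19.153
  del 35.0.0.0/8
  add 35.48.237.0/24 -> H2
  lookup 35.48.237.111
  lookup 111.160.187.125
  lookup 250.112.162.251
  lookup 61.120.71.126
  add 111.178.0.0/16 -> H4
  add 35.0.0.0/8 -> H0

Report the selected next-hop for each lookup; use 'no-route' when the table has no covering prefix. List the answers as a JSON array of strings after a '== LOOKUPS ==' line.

Process each operation:
  + 35.48.237.96/28 (H4) depth=28
  + 111.178.126.192/28 (H4) depth=28
  + 35.48.237.0/24 (H2) depth=24
  lookup 89.181.44.156: bits 01 walk d0:-→d1:-→d2:- -> no-route
  - 35.48.237.96/28 clear@28
  + 111.178.126.192/26 (H4) depth=26
  + 35.48.237.111/32 (H1) depth=32
  + 35.0.0.0/8 (H3) depth=8
  lookup 213.235.33.147: bits ε walk d0:- -> no-route
  lookup 35.0.19.44: bits 0010001100 walk d0:-→d1:-→d2:-→d3:-→d4:-→d5:-→d6:-→d7:-→d8:H3→d9:-→d10:- -> H3
  + 111.128.0.0/10 (H3) depth=10
  + 35.48.237.96/28 (H1) depth=28
  + 0.0.0.0/0 (H2) depth=0
  lookup 35.2.162.101: bits 0010001100 walk d0:H2→d1:-→d2:-→d3:-→d4:-→d5:-→d6:-→d7:-→d8:H3→d9:-→d10:- -> H3
  + 111.178.112.0/20 (H3) depth=20
  - 111.178.126.192/26 clear@26
  + 35.48.232.0/21 (H1) depth=21
  lookup 111.178.126.193: bits 0110111110110010011111101100 walk d0:H2→d1:-→d2:-→d3:-→d4:-→d5:-→d6:-→d7:-→d8:-→d9:-→d10:H3→d11:-→d12:-→d13:-→d14:-→d15:-→d16:-→d17:-→d18:-→d19:-→d20:H3→d21:-→d22:-→d23:-→d24:-→d25:-→d26:-→d27:-→d28:H4 -> H4
  lookup 35.48.237.0: bits 0010001100110000111011010 walk d0:H2→d1:-→d2:-→d3:-→d4:-→d5:-→d6:-→d7:-→d8:H3→d9:-→d10:-→d11:-→d12:-→d13:-→d14:-→d15:-→d16:-→d17:-→d18:-→d19:-→d20:-→d21:H1→d22:-→d23:-→d24:H2→d25:- -> H2
  - 35.48.237.111/32 clear@32
  lookup 111.178.112.20: bits 01101111101100100111 walk d0:H2→d1:-→d2:-→d3:-→d4:-→d5:-→d6:-→d7:-→d8:-→d9:-→d10:H3→d11:-→d12:-→d13:-→d14:-→d15:-→d16:-→d17:-→d18:-→d19:-→d20:H3 -> H3
  - 35.48.237.96/28 clear@28
  lookup 35.48.232.1: bits 001000110011000011101 walk d0:H2→d1:-→d2:-→d3:-→d4:-→d5:-→d6:-→d7:-→d8:H3→d9:-→d10:-→d11:-→d12:-→d13:-→d14:-→d15:-→d16:-→d17:-→d18:-→d19:-→d20:-→d21:H1 -> H1
  + 35.48.237.111/32 (H2) depth=32
  + 0.0.0.0/0 (H3) depth=0
  lookup 35.0.0.1: bits 0010001100 walk d0:H3→d1:-→d2:-→d3:-→d4:-→d5:-→d6:-→d7:-→d8:H3→d9:-→d10:- -> H3
  + 110.0.0.0/7 (H0) depth=7
  lookup 106.125.73.148: bits 01101 walk d0:H3→d1:-→d2:-→d3:-→d4:-→d5:- -> H3
  lookup 35.48.237.111: bits 00100011001100001110110101101111 walk d0:H3→d1:-→d2:-→d3:-→d4:-→d5:-→d6:-→d7:-→d8:H3→d9:-→d10:-→d11:-→d12:-→d13:-→d14:-→d15:-→d16:-→d17:-→d18:-→d19:-→d20:-→d21:H1→d22:-→d23:-→d24:H2→d25:-→d26:-→d27:-→d28:-→d29:-→d30:-→d31:-→d32:H2 -> H2
  + 0.0.0.0/0 (H1) depth=0
  lookup 39.138.19.153: bits 00100 walk d0:H1→d1:-→d2:-→d3:-→d4:-→d5:- -> H1
  - 35.0.0.0/8 clear@8
  + 35.48.237.0/24 (H2) depth=24
  lookup 35.48.237.111: bits 00100011001100001110110101101111 walk d0:H1→d1:-→d2:-→d3:-→d4:-→d5:-→d6:-→d7:-→d8:-→d9:-→d10:-→d11:-→d12:-→d13:-→d14:-→d15:-→d16:-→d17:-→d18:-→d19:-→d20:-→d21:H1→d22:-→d23:-→d24:H2→d25:-→d26:-→d27:-→d28:-→d29:-→d30:-→d31:-→d32:H2 -> H2
  lookup 111.160.187.125: bits 01101111101 walk d0:H1→d1:-→d2:-→d3:-→d4:-→d5:-→d6:-→d7:H0→d8:-→d9:-→d10:H3→d11:- -> H3
  lookup 250.112.162.251: bits ε walk d0:H1 -> H1
  lookup 61.120.71.126: bits 001 walk d0:H1→d1:-→d2:-→d3:- -> H1
  + 111.178.0.0/16 (H4) depth=16
  + 35.0.0.0/8 (H0) depth=8

== LOOKUPS ==
["no-route","no-route","H3","H3","H4","H2","H3","H1","H3","H3","H2","H1","H2","H3","H1","H1"]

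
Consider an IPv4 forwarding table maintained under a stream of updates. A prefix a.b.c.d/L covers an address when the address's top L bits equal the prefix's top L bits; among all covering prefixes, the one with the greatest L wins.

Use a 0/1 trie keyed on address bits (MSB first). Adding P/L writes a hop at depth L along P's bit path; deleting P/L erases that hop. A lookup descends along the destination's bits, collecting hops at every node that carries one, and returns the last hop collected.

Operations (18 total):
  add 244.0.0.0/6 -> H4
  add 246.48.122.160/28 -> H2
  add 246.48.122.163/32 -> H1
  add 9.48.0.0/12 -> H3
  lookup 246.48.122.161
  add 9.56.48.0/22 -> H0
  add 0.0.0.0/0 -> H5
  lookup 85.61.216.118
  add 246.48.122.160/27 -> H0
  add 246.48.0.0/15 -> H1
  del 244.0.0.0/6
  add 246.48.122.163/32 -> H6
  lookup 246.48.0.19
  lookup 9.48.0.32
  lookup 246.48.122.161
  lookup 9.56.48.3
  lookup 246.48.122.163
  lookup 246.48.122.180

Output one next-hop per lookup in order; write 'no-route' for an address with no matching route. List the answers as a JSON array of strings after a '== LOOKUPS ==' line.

Process each operation:
  + 244.0.0.0/6 (H4) depth=6
  + 246.48.122.160/28 (H2) depth=28
  + 246.48.122.163/32 (H1) depth=32
  + 9.48.0.0/12 (H3) depth=12
  Q 246.48.122.161: descend 111101100011000001111010101000 ; hops seen [H4,H2] ; pick H2
  + 9.56.48.0/22 (H0) depth=22
  + 0.0.0.0/0 (H5) depth=0
  Q 85.61.216.118: descend 0 ; hops seen [H5] ; pick H5
  + 246.48.122.160/27 (H0) depth=27
  + 246.48.0.0/15 (H1) depth=15
  del 244.0.0.0/6 (clear depth 6)
  + 246.48.122.163/32 (H6) depth=32
  Q 246.48.0.19: descend 11110110001100000 ; hops seen [H5,H1] ; pick H1
  Q 9.48.0.32: descend 000010010011 ; hops seen [H5,H3] ; pick H3
  Q 246.48.122.161: descend 111101100011000001111010101000 ; hops seen [H5,H1,H0,H2] ; pick H2
  Q 9.56.48.3: descend 0000100100111000001100 ; hops seen [H5,H3,H0] ; pick H0
  Q 246.48.122.163: descend 11110110001100000111101010100011 ; hops seen [H5,H1,H0,H2,H6] ; pick H6
  Q 246.48.122.180: descend 111101100011000001111010101 ; hops seen [H5,H1,H0] ; pick H0

== LOOKUPS ==
["H2","H5","H1","H3","H2","H0","H6","H0"]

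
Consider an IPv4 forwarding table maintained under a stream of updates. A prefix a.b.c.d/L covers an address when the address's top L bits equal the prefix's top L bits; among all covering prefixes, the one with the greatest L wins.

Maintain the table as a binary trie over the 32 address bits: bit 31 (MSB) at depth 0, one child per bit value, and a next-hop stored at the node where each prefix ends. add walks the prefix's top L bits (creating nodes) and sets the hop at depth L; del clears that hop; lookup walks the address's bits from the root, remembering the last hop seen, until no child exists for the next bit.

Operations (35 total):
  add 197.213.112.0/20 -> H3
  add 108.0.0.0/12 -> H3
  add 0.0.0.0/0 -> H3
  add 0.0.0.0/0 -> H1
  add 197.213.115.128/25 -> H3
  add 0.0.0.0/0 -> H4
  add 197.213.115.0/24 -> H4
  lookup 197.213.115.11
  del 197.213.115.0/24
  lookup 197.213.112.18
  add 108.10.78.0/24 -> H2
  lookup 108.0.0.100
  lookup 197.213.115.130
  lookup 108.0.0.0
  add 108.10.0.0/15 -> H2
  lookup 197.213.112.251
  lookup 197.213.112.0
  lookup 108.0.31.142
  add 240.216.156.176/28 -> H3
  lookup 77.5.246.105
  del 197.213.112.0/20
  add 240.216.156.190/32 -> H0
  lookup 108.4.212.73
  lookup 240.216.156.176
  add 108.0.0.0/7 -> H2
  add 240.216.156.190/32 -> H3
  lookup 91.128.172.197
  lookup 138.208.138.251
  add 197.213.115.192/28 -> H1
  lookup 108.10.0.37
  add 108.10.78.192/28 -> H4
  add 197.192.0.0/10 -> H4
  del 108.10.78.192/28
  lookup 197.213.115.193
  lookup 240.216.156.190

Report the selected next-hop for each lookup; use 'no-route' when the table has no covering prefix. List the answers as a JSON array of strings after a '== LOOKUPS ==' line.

Apply in order:
  + 197.213.112.0/20 (H3) depth=20
  + 108.0.0.0/12 (H3) depth=12
  + 0.0.0.0/0 (H3) depth=0
  + 0.0.0.0/0 (H1) depth=0
  + 197.213.115.128/25 (H3) depth=25
  + 0.0.0.0/0 (H4) depth=0
  + 197.213.115.0/24 (H4) depth=24
  Q 197.213.115.11: descend 110001011101010101110011 ; hops seen [H4,H3,H4] ; pick H4
  del 197.213.115.0/24 (clear depth 24)
  Q 197.213.112.18: descend 1100010111010101011100 ; hops seen [H4,H3] ; pick H3
  + 108.10.78.0/24 (H2) depth=24
  Q 108.0.0.100: descend 011011000000 ; hops seen [H4,H3] ; pick H3
  Q 197.213.115.130: descend 1100010111010101011100111 ; hops seen [H4,H3,H3] ; pick H3
  Q 108.0.0.0: descend 011011000000 ; hops seen [H4,H3] ; pick H3
  + 108.10.0.0/15 (H2) depth=15
  Q 197.213.112.251: descend 1100010111010101011100 ; hops seen [H4,H3] ; pick H3
  Q 197.213.112.0: descend 1100010111010101011100 ; hops seen [H4,H3] ; pick H3
  Q 108.0.31.142: descend 011011000000 ; hops seen [H4,H3] ; pick H3
  + 240.216.156.176/28 (H3) depth=28
  Q 77.5.246.105: descend 01 ; hops seen [H4] ; pick H4
  del 197.213.112.0/20 (clear depth 20)
  + 240.216.156.190/32 (H0) depth=32
  Q 108.4.212.73: descend 011011000000 ; hops seen [H4,H3] ; pick H3
  Q 240.216.156.176: descend 1111000011011000100111001011 ; hops seen [H4,H3] ; pick H3
  + 108.0.0.0/7 (H2) depth=7
  + 240.216.156.190/32 (H3) depth=32
  Q 91.128.172.197: descend 01 ; hops seen [H4] ; pick H4
  Q 138.208.138.251: descend 1 ; hops seen [H4] ; pick H4
  + 197.213.115.192/28 (H1) depth=28
  Q 108.10.0.37: descend 01101100000010100 ; hops seen [H4,H2,H3,H2] ; pick H2
  + 108.10.78.192/28 (H4) depth=28
  + 197.192.0.0/10 (H4) depth=10
  del 108.10.78.192/28 (clear depth 28)
  Q 197.213.115.193: descend 1100010111010101011100111100 ; hops seen [H4,H4,H3,H1] ; pick H1
  Q 240.216.156.190: descend 11110000110110001001110010111110 ; hops seen [H4,H3,H3] ; pick H3

== LOOKUPS ==
["H4","H3","H3","H3","H3","H3","H3","H3","H4","H3","H3","H4","H4","H2","H1","H3"]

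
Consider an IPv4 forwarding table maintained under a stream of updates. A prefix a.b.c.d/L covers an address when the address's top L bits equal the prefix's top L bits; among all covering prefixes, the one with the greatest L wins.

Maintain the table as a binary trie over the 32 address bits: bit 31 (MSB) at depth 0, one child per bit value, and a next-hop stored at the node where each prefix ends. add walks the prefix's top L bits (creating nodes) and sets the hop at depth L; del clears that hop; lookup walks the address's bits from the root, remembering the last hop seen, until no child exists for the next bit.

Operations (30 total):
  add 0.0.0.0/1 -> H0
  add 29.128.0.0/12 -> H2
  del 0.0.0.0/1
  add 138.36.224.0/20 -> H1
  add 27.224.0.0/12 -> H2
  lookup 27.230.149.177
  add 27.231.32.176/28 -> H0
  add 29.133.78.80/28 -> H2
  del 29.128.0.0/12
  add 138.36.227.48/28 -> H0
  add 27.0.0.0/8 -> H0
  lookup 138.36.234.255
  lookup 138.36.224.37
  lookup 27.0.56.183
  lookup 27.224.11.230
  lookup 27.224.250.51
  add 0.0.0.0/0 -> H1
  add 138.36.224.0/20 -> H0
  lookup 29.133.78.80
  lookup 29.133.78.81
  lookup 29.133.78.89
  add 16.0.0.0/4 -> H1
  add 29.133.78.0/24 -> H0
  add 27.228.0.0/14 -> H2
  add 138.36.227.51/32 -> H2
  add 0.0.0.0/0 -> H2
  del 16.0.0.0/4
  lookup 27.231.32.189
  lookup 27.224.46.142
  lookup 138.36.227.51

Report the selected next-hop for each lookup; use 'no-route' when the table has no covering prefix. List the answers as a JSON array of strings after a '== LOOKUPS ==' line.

Apply in order:
  + 0.0.0.0/1 (H0) depth=1
  + 29.128.0.0/12 (H2) depth=12
  - 0.0.0.0/1 clear@1
  + 138.36.224.0/20 (H1) depth=20
  + 27.224.0.0/12 (H2) depth=12
  ? 27.230.149.177  path d0:-→d1:-→d2:-→d3:-→d4:-→d5:-→d6:-→d7:-→d8:-→d9:-→d10:-→d11:-→d12:H2  best=H2
  + 27.231.32.176/28 (H0) depth=28
  + 29.133.78.80/28 (H2) depth=28
  - 29.128.0.0/12 clear@12
  + 138.36.227.48/28 (H0) depth=28
  + 27.0.0.0/8 (H0) depth=8
  ? 138.36.234.255  path d0:-→d1:-→d2:-→d3:-→d4:-→d5:-→d6:-→d7:-→d8:-→d9:-→d10:-→d11:-→d12:-→d13:-→d14:-→d15:-→d16:-→d17:-→d18:-→d19:-→d20:H1  best=H1
  ? 138.36.224.37  path d0:-→d1:-→d2:-→d3:-→d4:-→d5:-→d6:-→d7:-→d8:-→d9:-→d10:-→d11:-→d12:-→d13:-→d14:-→d15:-→d16:-→d17:-→d18:-→d19:-→d20:H1→d21:-→d22:-  best=H1
  ? 27.0.56.183  path d0:-→d1:-→d2:-→d3:-→d4:-→d5:-→d6:-→d7:-→d8:H0  best=H0
  ? 27.224.11.230  path d0:-→d1:-→d2:-→d3:-→d4:-→d5:-→d6:-→d7:-→d8:H0→d9:-→d10:-→d11:-→d12:H2→d13:-  best=H2
  ? 27.224.250.51  path d0:-→d1:-→d2:-→d3:-→d4:-→d5:-→d6:-→d7:-→d8:H0→d9:-→d10:-→d11:-→d12:H2→d13:-  best=H2
  + 0.0.0.0/0 (H1) depth=0
  + 138.36.224.0/20 (H0) depth=20
  ? 29.133.78.80  path d0:H1→d1:-→d2:-→d3:-→d4:-→d5:-→d6:-→d7:-→d8:-→d9:-→d10:-→d11:-→d12:-→d13:-→d14:-→d15:-→d16:-→d17:-→d18:-→d19:-→d20:-→d21:-→d22:-→d23:-→d24:-→d25:-→d26:-→d27:-→d28:H2  best=H2
  ? 29.133.78.81  path d0:H1→d1:-→d2:-→d3:-→d4:-→d5:-→d6:-→d7:-→d8:-→d9:-→d10:-→d11:-→d12:-→d13:-→d14:-→d15:-→d16:-→d17:-→d18:-→d19:-→d20:-→d21:-→d22:-→d23:-→d24:-→d25:-→d26:-→d27:-→d28:H2  best=H2
  ? 29.133.78.89  path d0:H1→d1:-→d2:-→d3:-→d4:-→d5:-→d6:-→d7:-→d8:-→d9:-→d10:-→d11:-→d12:-→d13:-→d14:-→d15:-→d16:-→d17:-→d18:-→d19:-→d20:-→d21:-→d22:-→d23:-→d24:-→d25:-→d26:-→d27:-→d28:H2  best=H2
  + 16.0.0.0/4 (H1) depth=4
  + 29.133.78.0/24 (H0) depth=24
  + 27.228.0.0/14 (H2) depth=14
  + 138.36.227.51/32 (H2) depth=32
  + 0.0.0.0/0 (H2) depth=0
  - 16.0.0.0/4 clear@4
  ? 27.231.32.189  path d0:H2→d1:-→d2:-→d3:-→d4:-→d5:-→d6:-→d7:-→d8:H0→d9:-→d10:-→d11:-→d12:H2→d13:-→d14:H2→d15:-→d16:-→d17:-→d18:-→d19:-→d20:-→d21:-→d22:-→d23:-→d24:-→d25:-→d26:-→d27:-→d28:H0  best=H0
  ? 27.224.46.142  path d0:H2→d1:-→d2:-→d3:-→d4:-→d5:-→d6:-→d7:-→d8:H0→d9:-→d10:-→d11:-→d12:H2→d13:-  best=H2
  ? 138.36.227.51  path d0:H2→d1:-→d2:-→d3:-→d4:-→d5:-→d6:-→d7:-→d8:-→d9:-→d10:-→d11:-→d12:-→d13:-→d14:-→d15:-→d16:-→d17:-→d18:-→d19:-→d20:H0→d21:-→d22:-→d23:-→d24:-→d25:-→d26:-→d27:-→d28:H0→d29:-→d30:-→d31:-→d32:H2  best=H2

== LOOKUPS ==
["H2","H1","H1","H0","H2","H2","H2","H2","H2","H0","H2","H2"]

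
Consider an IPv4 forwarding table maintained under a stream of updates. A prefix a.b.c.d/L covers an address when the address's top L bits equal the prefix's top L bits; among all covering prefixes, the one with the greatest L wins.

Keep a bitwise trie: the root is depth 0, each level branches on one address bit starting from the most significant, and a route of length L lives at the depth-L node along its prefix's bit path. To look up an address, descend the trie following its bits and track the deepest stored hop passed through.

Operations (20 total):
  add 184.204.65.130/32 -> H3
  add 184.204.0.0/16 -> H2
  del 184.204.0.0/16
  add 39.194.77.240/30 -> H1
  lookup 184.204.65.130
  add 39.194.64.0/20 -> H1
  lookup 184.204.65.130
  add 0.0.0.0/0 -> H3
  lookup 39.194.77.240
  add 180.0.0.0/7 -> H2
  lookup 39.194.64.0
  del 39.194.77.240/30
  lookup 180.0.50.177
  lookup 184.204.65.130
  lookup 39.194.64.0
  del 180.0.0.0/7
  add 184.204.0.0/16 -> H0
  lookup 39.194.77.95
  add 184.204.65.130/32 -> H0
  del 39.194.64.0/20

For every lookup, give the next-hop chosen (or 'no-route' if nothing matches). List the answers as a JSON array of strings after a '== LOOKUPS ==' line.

Process each operation:
  add 184.204.65.130/32 -> H3 at depth 32
  add 184.204.0.0/16 -> H2 at depth 16
  - 184.204.0.0/16 clear@16
  add 39.194.77.240/30 -> H1 at depth 30
  ? 184.204.65.130  path d0:-→d1:-→d2:-→d3:-→d4:-→d5:-→d6:-→d7:-→d8:-→d9:-→d10:-→d11:-→d12:-→d13:-→d14:-→d15:-→d16:-→d17:-→d18:-→d19:-→d20:-→d21:-→d22:-→d23:-→d24:-→d25:-→d26:-→d27:-→d28:-→d29:-→d30:-→d31:-→d32:H3  best=H3
  add 39.194.64.0/20 -> H1 at depth 20
  ? 184.204.65.130  path d0:-→d1:-→d2:-→d3:-→d4:-→d5:-→d6:-→d7:-→d8:-→d9:-→d10:-→d11:-→d12:-→d13:-→d14:-→d15:-→d16:-→d17:-→d18:-→d19:-→d20:-→d21:-→d22:-→d23:-→d24:-→d25:-→d26:-→d27:-→d28:-→d29:-→d30:-→d31:-→d32:H3  best=H3
  add 0.0.0.0/0 -> H3 at depth 0
  ? 39.194.77.240  path d0:H3→d1:-→d2:-→d3:-→d4:-→d5:-→d6:-→d7:-→d8:-→d9:-→d10:-→d11:-→d12:-→d13:-→d14:-→d15:-→d16:-→d17:-→d18:-→d19:-→d20:H1→d21:-→d22:-→d23:-→d24:-→d25:-→d26:-→d27:-→d28:-→d29:-→d30:H1  best=H1
  add 180.0.0.0/7 -> H2 at depth 7
  ? 39.194.64.0  path d0:H3→d1:-→d2:-→d3:-→d4:-→d5:-→d6:-→d7:-→d8:-→d9:-→d10:-→d11:-→d12:-→d13:-→d14:-→d15:-→d16:-→d17:-→d18:-→d19:-→d20:H1  best=H1
  - 39.194.77.240/30 clear@30
  ? 180.0.50.177  path d0:H3→d1:-→d2:-→d3:-→d4:-→d5:-→d6:-→d7:H2  best=H2
  ? 184.204.65.130  path d0:H3→d1:-→d2:-→d3:-→d4:-→d5:-→d6:-→d7:-→d8:-→d9:-→d10:-→d11:-→d12:-→d13:-→d14:-→d15:-→d16:-→d17:-→d18:-→d19:-→d20:-→d21:-→d22:-→d23:-→d24:-→d25:-→d26:-→d27:-→d28:-→d29:-→d30:-→d31:-→d32:H3  best=H3
  ? 39.194.64.0  path d0:H3→d1:-→d2:-→d3:-→d4:-→d5:-→d6:-→d7:-→d8:-→d9:-→d10:-→d11:-→d12:-→d13:-→d14:-→d15:-→d16:-→d17:-→d18:-→d19:-→d20:H1  best=H1
  - 180.0.0.0/7 clear@7
  add 184.204.0.0/16 -> H0 at depth 16
  ? 39.194.77.95  path d0:H3→d1:-→d2:-→d3:-→d4:-→d5:-→d6:-→d7:-→d8:-→d9:-→d10:-→d11:-→d12:-→d13:-→d14:-→d15:-→d16:-→d17:-→d18:-→d19:-→d20:H1→d21:-→d22:-→d23:-→d24:-  best=H1
  add 184.204.65.130/32 -> H0 at depth 32
  - 39.194.64.0/20 clear@20

== LOOKUPS ==
["H3","H3","H1","H1","H2","H3","H1","H1"]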